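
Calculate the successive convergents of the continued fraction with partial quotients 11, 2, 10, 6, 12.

Using the convergent recurrence p_i = a_i*p_{i-1} + p_{i-2}, q_i = a_i*q_{i-1} + q_{i-2} with p_{-2}=0, p_{-1}=1, q_{-2}=1, q_{-1}=0:
  i=0: a_0=11, p_0 = 11*1 + 0 = 11, q_0 = 11*0 + 1 = 1.
  i=1: a_1=2, p_1 = 2*11 + 1 = 23, q_1 = 2*1 + 0 = 2.
  i=2: a_2=10, p_2 = 10*23 + 11 = 241, q_2 = 10*2 + 1 = 21.
  i=3: a_3=6, p_3 = 6*241 + 23 = 1469, q_3 = 6*21 + 2 = 128.
  i=4: a_4=12, p_4 = 12*1469 + 241 = 17869, q_4 = 12*128 + 21 = 1557.

11/1, 23/2, 241/21, 1469/128, 17869/1557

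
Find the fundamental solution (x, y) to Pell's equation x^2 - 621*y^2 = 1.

First expand sqrt(621) as a continued fraction. With x_i = (sqrt(621) + m_i)/d_i and (m_0, d_0) = (0, 1): a_0 = floor(sqrt(621)) = 24, since 24^2 = 576 <= 621 < 625 = 25^2.
Iterate m_{i+1} = d_i*a_i - m_i, d_{i+1} = (621 - m_{i+1}^2)/d_i, a_{i+1} = floor((a_0 + m_{i+1})/d_{i+1}):
  m_1 = 1*24 - 0 = 24, d_1 = (621 - 24^2)/1 = 45/1 = 45, a_1 = floor((24 + 24)/45) = 1.
  m_2 = 45*1 - 24 = 21, d_2 = (621 - 21^2)/45 = 180/45 = 4, a_2 = floor((24 + 21)/4) = 11.
  m_3 = 4*11 - 21 = 23, d_3 = (621 - 23^2)/4 = 92/4 = 23, a_3 = floor((24 + 23)/23) = 2.
  m_4 = 23*2 - 23 = 23, d_4 = (621 - 23^2)/23 = 92/23 = 4, a_4 = floor((24 + 23)/4) = 11.
  m_5 = 4*11 - 23 = 21, d_5 = (621 - 21^2)/4 = 180/4 = 45, a_5 = floor((24 + 21)/45) = 1.
  m_6 = 45*1 - 21 = 24, d_6 = (621 - 24^2)/45 = 45/45 = 1, a_6 = floor((24 + 24)/1) = 48.
  m_7 = 1*48 - 24 = 24, d_7 = (621 - 24^2)/1 = 45/1 = 45: (m_7, d_7) = (m_1, d_1) = (24, 45), so from here the quotients repeat a_1, ..., a_6; the period length is 6.
So sqrt(621) = [24; (1, 11, 2, 11, 1, 48)] with period length k = 6.
k is even, so the fundamental solution of x^2 - 621y^2 = 1 is (p_{k-1}, q_{k-1}) = (p_5, q_5); compute convergents through index 5.
Convergents (p_i = a_i*p_{i-1} + p_{i-2}, q_i = a_i*q_{i-1} + q_{i-2} with p_{-2}=0, p_{-1}=1, q_{-2}=1, q_{-1}=0):
  i=0: a_0=24, p_0 = 24*1 + 0 = 24, q_0 = 24*0 + 1 = 1.
  i=1: a_1=1, p_1 = 1*24 + 1 = 25, q_1 = 1*1 + 0 = 1.
  i=2: a_2=11, p_2 = 11*25 + 24 = 299, q_2 = 11*1 + 1 = 12.
  i=3: a_3=2, p_3 = 2*299 + 25 = 623, q_3 = 2*12 + 1 = 25.
  i=4: a_4=11, p_4 = 11*623 + 299 = 7152, q_4 = 11*25 + 12 = 287.
  i=5: a_5=1, p_5 = 1*7152 + 623 = 7775, q_5 = 1*287 + 25 = 312.
Check: 7775^2 - 621*312^2 = 60450625 - 60450624 = 1, so (x, y) = (7775, 312) solves the equation, and by the theorem it is the least positive solution.

(x, y) = (7775, 312)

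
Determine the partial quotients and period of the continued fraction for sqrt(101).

[10; (20)]

Write x_i = (sqrt(101) + m_i)/d_i with (m_0, d_0) = (0, 1). a_0 = floor(sqrt(101)) = 10, since 10^2 = 100 <= 101 < 121 = 11^2.
Iterate m_{i+1} = d_i*a_i - m_i, d_{i+1} = (101 - m_{i+1}^2)/d_i, a_{i+1} = floor((a_0 + m_{i+1})/d_{i+1}):
  m_1 = 1*10 - 0 = 10, d_1 = (101 - 10^2)/1 = 1/1 = 1, a_1 = floor((10 + 10)/1) = 20.
  m_2 = 1*20 - 10 = 10, d_2 = (101 - 10^2)/1 = 1/1 = 1: (m_2, d_2) = (m_1, d_1) = (10, 1), so from here the quotient a_1 repeats; the period length is 1.
Hence the expansion of sqrt(101) is a_0 = 10 followed by the repeating block 20 (period 1).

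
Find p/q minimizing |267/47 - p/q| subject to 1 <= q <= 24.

125/22

Expand x = 267/47 as a continued fraction with the Euclidean algorithm:
  267 = 5*47 + 32, so a_0 = 5.
  47 = 1*32 + 15, so a_1 = 1.
  32 = 2*15 + 2, so a_2 = 2.
  15 = 7*2 + 1, so a_3 = 7.
  2 = 2*1 + 0, so a_4 = 2.
so x = [5; 1, 2, 7, 2].
Convergents (p_i = a_i*p_{i-1} + p_{i-2}, q_i = a_i*q_{i-1} + q_{i-2} with p_{-2}=0, p_{-1}=1, q_{-2}=1, q_{-1}=0), until the denominator exceeds 24:
  i=0: a_0=5, p_0 = 5*1 + 0 = 5, q_0 = 5*0 + 1 = 1.
  i=1: a_1=1, p_1 = 1*5 + 1 = 6, q_1 = 1*1 + 0 = 1.
  i=2: a_2=2, p_2 = 2*6 + 5 = 17, q_2 = 2*1 + 1 = 3.
  i=3: a_3=7, p_3 = 7*17 + 6 = 125, q_3 = 7*3 + 1 = 22.
  i=4: a_4=2, p_4 = 2*125 + 17 = 267, q_4 = 2*22 + 3 = 47.
q_4 = 47 > 24, so the last convergent with denominator <= 24 is p_3/q_3 = 125/22.
The closest fraction with denominator <= 24 is either p_3/q_3 or the intermediate fraction (k*p_3 + p_2)/(k*q_3 + q_2) with the largest k >= 1 whose denominator stays <= 24; these approach x as k grows, and every other convergent or intermediate fraction in range is farther away.
Largest k: floor((24 - q_2)/q_3) = floor((24 - 3)/22) = 0.
Since k = 0, no intermediate fraction beyond p_3/q_3 has denominator <= 24, so the convergent 125/22 is the closest (its error is |267*22 - 125*47|/(47*22) = 1/1034).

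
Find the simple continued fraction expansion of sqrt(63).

Write x_i = (sqrt(63) + m_i)/d_i with (m_0, d_0) = (0, 1). a_0 = floor(sqrt(63)) = 7, since 7^2 = 49 <= 63 < 64 = 8^2.
Iterate m_{i+1} = d_i*a_i - m_i, d_{i+1} = (63 - m_{i+1}^2)/d_i, a_{i+1} = floor((a_0 + m_{i+1})/d_{i+1}):
  m_1 = 1*7 - 0 = 7, d_1 = (63 - 7^2)/1 = 14/1 = 14, a_1 = floor((7 + 7)/14) = 1.
  m_2 = 14*1 - 7 = 7, d_2 = (63 - 7^2)/14 = 14/14 = 1, a_2 = floor((7 + 7)/1) = 14.
  m_3 = 1*14 - 7 = 7, d_3 = (63 - 7^2)/1 = 14/1 = 14: (m_3, d_3) = (m_1, d_1) = (7, 14), so from here the quotients repeat a_1, a_2; the period length is 2.
Hence the expansion of sqrt(63) is a_0 = 7 followed by the repeating block 1, 14 (period 2).

[7; (1, 14)]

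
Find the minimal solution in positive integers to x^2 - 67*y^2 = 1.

(x, y) = (48842, 5967)

First expand sqrt(67) as a continued fraction. With x_i = (sqrt(67) + m_i)/d_i and (m_0, d_0) = (0, 1): a_0 = floor(sqrt(67)) = 8, since 8^2 = 64 <= 67 < 81 = 9^2.
Iterate m_{i+1} = d_i*a_i - m_i, d_{i+1} = (67 - m_{i+1}^2)/d_i, a_{i+1} = floor((a_0 + m_{i+1})/d_{i+1}):
  m_1 = 1*8 - 0 = 8, d_1 = (67 - 8^2)/1 = 3/1 = 3, a_1 = floor((8 + 8)/3) = 5.
  m_2 = 3*5 - 8 = 7, d_2 = (67 - 7^2)/3 = 18/3 = 6, a_2 = floor((8 + 7)/6) = 2.
  m_3 = 6*2 - 7 = 5, d_3 = (67 - 5^2)/6 = 42/6 = 7, a_3 = floor((8 + 5)/7) = 1.
  m_4 = 7*1 - 5 = 2, d_4 = (67 - 2^2)/7 = 63/7 = 9, a_4 = floor((8 + 2)/9) = 1.
  m_5 = 9*1 - 2 = 7, d_5 = (67 - 7^2)/9 = 18/9 = 2, a_5 = floor((8 + 7)/2) = 7.
  m_6 = 2*7 - 7 = 7, d_6 = (67 - 7^2)/2 = 18/2 = 9, a_6 = floor((8 + 7)/9) = 1.
  m_7 = 9*1 - 7 = 2, d_7 = (67 - 2^2)/9 = 63/9 = 7, a_7 = floor((8 + 2)/7) = 1.
  m_8 = 7*1 - 2 = 5, d_8 = (67 - 5^2)/7 = 42/7 = 6, a_8 = floor((8 + 5)/6) = 2.
  m_9 = 6*2 - 5 = 7, d_9 = (67 - 7^2)/6 = 18/6 = 3, a_9 = floor((8 + 7)/3) = 5.
  m_10 = 3*5 - 7 = 8, d_10 = (67 - 8^2)/3 = 3/3 = 1, a_10 = floor((8 + 8)/1) = 16.
  m_11 = 1*16 - 8 = 8, d_11 = (67 - 8^2)/1 = 3/1 = 3: (m_11, d_11) = (m_1, d_1) = (8, 3), so from here the quotients repeat a_1, ..., a_10; the period length is 10.
So sqrt(67) = [8; (5, 2, 1, 1, 7, 1, 1, 2, 5, 16)] with period length k = 10.
k is even, so the fundamental solution of x^2 - 67y^2 = 1 is (p_{k-1}, q_{k-1}) = (p_9, q_9); compute convergents through index 9.
Convergents (p_i = a_i*p_{i-1} + p_{i-2}, q_i = a_i*q_{i-1} + q_{i-2} with p_{-2}=0, p_{-1}=1, q_{-2}=1, q_{-1}=0):
  i=0: a_0=8, p_0 = 8*1 + 0 = 8, q_0 = 8*0 + 1 = 1.
  i=1: a_1=5, p_1 = 5*8 + 1 = 41, q_1 = 5*1 + 0 = 5.
  i=2: a_2=2, p_2 = 2*41 + 8 = 90, q_2 = 2*5 + 1 = 11.
  i=3: a_3=1, p_3 = 1*90 + 41 = 131, q_3 = 1*11 + 5 = 16.
  i=4: a_4=1, p_4 = 1*131 + 90 = 221, q_4 = 1*16 + 11 = 27.
  i=5: a_5=7, p_5 = 7*221 + 131 = 1678, q_5 = 7*27 + 16 = 205.
  i=6: a_6=1, p_6 = 1*1678 + 221 = 1899, q_6 = 1*205 + 27 = 232.
  i=7: a_7=1, p_7 = 1*1899 + 1678 = 3577, q_7 = 1*232 + 205 = 437.
  i=8: a_8=2, p_8 = 2*3577 + 1899 = 9053, q_8 = 2*437 + 232 = 1106.
  i=9: a_9=5, p_9 = 5*9053 + 3577 = 48842, q_9 = 5*1106 + 437 = 5967.
Check: 48842^2 - 67*5967^2 = 2385540964 - 2385540963 = 1, so (x, y) = (48842, 5967) solves the equation, and by the theorem it is the least positive solution.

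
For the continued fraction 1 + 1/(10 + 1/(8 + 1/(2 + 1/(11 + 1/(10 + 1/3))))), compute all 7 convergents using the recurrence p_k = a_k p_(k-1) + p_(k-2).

1/1, 11/10, 89/81, 189/172, 2168/1973, 21869/19902, 67775/61679

Using the convergent recurrence p_i = a_i*p_{i-1} + p_{i-2}, q_i = a_i*q_{i-1} + q_{i-2} with p_{-2}=0, p_{-1}=1, q_{-2}=1, q_{-1}=0:
  i=0: a_0=1, p_0 = 1*1 + 0 = 1, q_0 = 1*0 + 1 = 1.
  i=1: a_1=10, p_1 = 10*1 + 1 = 11, q_1 = 10*1 + 0 = 10.
  i=2: a_2=8, p_2 = 8*11 + 1 = 89, q_2 = 8*10 + 1 = 81.
  i=3: a_3=2, p_3 = 2*89 + 11 = 189, q_3 = 2*81 + 10 = 172.
  i=4: a_4=11, p_4 = 11*189 + 89 = 2168, q_4 = 11*172 + 81 = 1973.
  i=5: a_5=10, p_5 = 10*2168 + 189 = 21869, q_5 = 10*1973 + 172 = 19902.
  i=6: a_6=3, p_6 = 3*21869 + 2168 = 67775, q_6 = 3*19902 + 1973 = 61679.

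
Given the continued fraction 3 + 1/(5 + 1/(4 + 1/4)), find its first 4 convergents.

3/1, 16/5, 67/21, 284/89

Using the convergent recurrence p_i = a_i*p_{i-1} + p_{i-2}, q_i = a_i*q_{i-1} + q_{i-2} with p_{-2}=0, p_{-1}=1, q_{-2}=1, q_{-1}=0:
  i=0: a_0=3, p_0 = 3*1 + 0 = 3, q_0 = 3*0 + 1 = 1.
  i=1: a_1=5, p_1 = 5*3 + 1 = 16, q_1 = 5*1 + 0 = 5.
  i=2: a_2=4, p_2 = 4*16 + 3 = 67, q_2 = 4*5 + 1 = 21.
  i=3: a_3=4, p_3 = 4*67 + 16 = 284, q_3 = 4*21 + 5 = 89.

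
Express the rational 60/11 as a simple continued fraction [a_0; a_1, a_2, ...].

[5; 2, 5]

Run the Euclidean algorithm on 60 and 11; the successive quotients are the partial quotients a_0, a_1, ... (each step inverts the fractional part left over by the previous one):
  60 = 5*11 + 5, so a_0 = 5.
  11 = 2*5 + 1, so a_1 = 2.
  5 = 5*1 + 0, so a_2 = 5.
The remainder reaches 0 after 3 divisions, so the expansion has 3 partial quotients, read off in order.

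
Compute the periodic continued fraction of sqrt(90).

[9; (2, 18)]

Write x_i = (sqrt(90) + m_i)/d_i with (m_0, d_0) = (0, 1). a_0 = floor(sqrt(90)) = 9, since 9^2 = 81 <= 90 < 100 = 10^2.
Iterate m_{i+1} = d_i*a_i - m_i, d_{i+1} = (90 - m_{i+1}^2)/d_i, a_{i+1} = floor((a_0 + m_{i+1})/d_{i+1}):
  m_1 = 1*9 - 0 = 9, d_1 = (90 - 9^2)/1 = 9/1 = 9, a_1 = floor((9 + 9)/9) = 2.
  m_2 = 9*2 - 9 = 9, d_2 = (90 - 9^2)/9 = 9/9 = 1, a_2 = floor((9 + 9)/1) = 18.
  m_3 = 1*18 - 9 = 9, d_3 = (90 - 9^2)/1 = 9/1 = 9: (m_3, d_3) = (m_1, d_1) = (9, 9), so from here the quotients repeat a_1, a_2; the period length is 2.
Hence the expansion of sqrt(90) is a_0 = 9 followed by the repeating block 2, 18 (period 2).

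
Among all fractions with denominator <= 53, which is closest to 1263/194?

319/49

Expand x = 1263/194 as a continued fraction with the Euclidean algorithm:
  1263 = 6*194 + 99, so a_0 = 6.
  194 = 1*99 + 95, so a_1 = 1.
  99 = 1*95 + 4, so a_2 = 1.
  95 = 23*4 + 3, so a_3 = 23.
  4 = 1*3 + 1, so a_4 = 1.
  3 = 3*1 + 0, so a_5 = 3.
so x = [6; 1, 1, 23, 1, 3].
Convergents (p_i = a_i*p_{i-1} + p_{i-2}, q_i = a_i*q_{i-1} + q_{i-2} with p_{-2}=0, p_{-1}=1, q_{-2}=1, q_{-1}=0), until the denominator exceeds 53:
  i=0: a_0=6, p_0 = 6*1 + 0 = 6, q_0 = 6*0 + 1 = 1.
  i=1: a_1=1, p_1 = 1*6 + 1 = 7, q_1 = 1*1 + 0 = 1.
  i=2: a_2=1, p_2 = 1*7 + 6 = 13, q_2 = 1*1 + 1 = 2.
  i=3: a_3=23, p_3 = 23*13 + 7 = 306, q_3 = 23*2 + 1 = 47.
  i=4: a_4=1, p_4 = 1*306 + 13 = 319, q_4 = 1*47 + 2 = 49.
  i=5: a_5=3, p_5 = 3*319 + 306 = 1263, q_5 = 3*49 + 47 = 194.
q_5 = 194 > 53, so the last convergent with denominator <= 53 is p_4/q_4 = 319/49.
The closest fraction with denominator <= 53 is either p_4/q_4 or the intermediate fraction (k*p_4 + p_3)/(k*q_4 + q_3) with the largest k >= 1 whose denominator stays <= 53; these approach x as k grows, and every other convergent or intermediate fraction in range is farther away.
Largest k: floor((53 - q_3)/q_4) = floor((53 - 47)/49) = 0.
Since k = 0, no intermediate fraction beyond p_4/q_4 has denominator <= 53, so the convergent 319/49 is the closest (its error is |1263*49 - 319*194|/(194*49) = 1/9506).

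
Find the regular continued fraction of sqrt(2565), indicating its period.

[50; (1, 1, 1, 4, 1, 1, 1, 100)]

Write x_i = (sqrt(2565) + m_i)/d_i with (m_0, d_0) = (0, 1). a_0 = floor(sqrt(2565)) = 50, since 50^2 = 2500 <= 2565 < 2601 = 51^2.
Iterate m_{i+1} = d_i*a_i - m_i, d_{i+1} = (2565 - m_{i+1}^2)/d_i, a_{i+1} = floor((a_0 + m_{i+1})/d_{i+1}):
  m_1 = 1*50 - 0 = 50, d_1 = (2565 - 50^2)/1 = 65/1 = 65, a_1 = floor((50 + 50)/65) = 1.
  m_2 = 65*1 - 50 = 15, d_2 = (2565 - 15^2)/65 = 2340/65 = 36, a_2 = floor((50 + 15)/36) = 1.
  m_3 = 36*1 - 15 = 21, d_3 = (2565 - 21^2)/36 = 2124/36 = 59, a_3 = floor((50 + 21)/59) = 1.
  m_4 = 59*1 - 21 = 38, d_4 = (2565 - 38^2)/59 = 1121/59 = 19, a_4 = floor((50 + 38)/19) = 4.
  m_5 = 19*4 - 38 = 38, d_5 = (2565 - 38^2)/19 = 1121/19 = 59, a_5 = floor((50 + 38)/59) = 1.
  m_6 = 59*1 - 38 = 21, d_6 = (2565 - 21^2)/59 = 2124/59 = 36, a_6 = floor((50 + 21)/36) = 1.
  m_7 = 36*1 - 21 = 15, d_7 = (2565 - 15^2)/36 = 2340/36 = 65, a_7 = floor((50 + 15)/65) = 1.
  m_8 = 65*1 - 15 = 50, d_8 = (2565 - 50^2)/65 = 65/65 = 1, a_8 = floor((50 + 50)/1) = 100.
  m_9 = 1*100 - 50 = 50, d_9 = (2565 - 50^2)/1 = 65/1 = 65: (m_9, d_9) = (m_1, d_1) = (50, 65), so from here the quotients repeat a_1, ..., a_8; the period length is 8.
Hence the expansion of sqrt(2565) is a_0 = 50 followed by the repeating block 1, 1, 1, 4, 1, 1, 1, 100 (period 8).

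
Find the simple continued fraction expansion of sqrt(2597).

[50; (1, 24, 2, 24, 1, 100)]

Write x_i = (sqrt(2597) + m_i)/d_i with (m_0, d_0) = (0, 1). a_0 = floor(sqrt(2597)) = 50, since 50^2 = 2500 <= 2597 < 2601 = 51^2.
Iterate m_{i+1} = d_i*a_i - m_i, d_{i+1} = (2597 - m_{i+1}^2)/d_i, a_{i+1} = floor((a_0 + m_{i+1})/d_{i+1}):
  m_1 = 1*50 - 0 = 50, d_1 = (2597 - 50^2)/1 = 97/1 = 97, a_1 = floor((50 + 50)/97) = 1.
  m_2 = 97*1 - 50 = 47, d_2 = (2597 - 47^2)/97 = 388/97 = 4, a_2 = floor((50 + 47)/4) = 24.
  m_3 = 4*24 - 47 = 49, d_3 = (2597 - 49^2)/4 = 196/4 = 49, a_3 = floor((50 + 49)/49) = 2.
  m_4 = 49*2 - 49 = 49, d_4 = (2597 - 49^2)/49 = 196/49 = 4, a_4 = floor((50 + 49)/4) = 24.
  m_5 = 4*24 - 49 = 47, d_5 = (2597 - 47^2)/4 = 388/4 = 97, a_5 = floor((50 + 47)/97) = 1.
  m_6 = 97*1 - 47 = 50, d_6 = (2597 - 50^2)/97 = 97/97 = 1, a_6 = floor((50 + 50)/1) = 100.
  m_7 = 1*100 - 50 = 50, d_7 = (2597 - 50^2)/1 = 97/1 = 97: (m_7, d_7) = (m_1, d_1) = (50, 97), so from here the quotients repeat a_1, ..., a_6; the period length is 6.
Hence the expansion of sqrt(2597) is a_0 = 50 followed by the repeating block 1, 24, 2, 24, 1, 100 (period 6).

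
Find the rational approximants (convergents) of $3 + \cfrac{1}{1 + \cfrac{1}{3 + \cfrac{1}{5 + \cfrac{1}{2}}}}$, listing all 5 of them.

3/1, 4/1, 15/4, 79/21, 173/46

Using the convergent recurrence p_i = a_i*p_{i-1} + p_{i-2}, q_i = a_i*q_{i-1} + q_{i-2} with p_{-2}=0, p_{-1}=1, q_{-2}=1, q_{-1}=0:
  i=0: a_0=3, p_0 = 3*1 + 0 = 3, q_0 = 3*0 + 1 = 1.
  i=1: a_1=1, p_1 = 1*3 + 1 = 4, q_1 = 1*1 + 0 = 1.
  i=2: a_2=3, p_2 = 3*4 + 3 = 15, q_2 = 3*1 + 1 = 4.
  i=3: a_3=5, p_3 = 5*15 + 4 = 79, q_3 = 5*4 + 1 = 21.
  i=4: a_4=2, p_4 = 2*79 + 15 = 173, q_4 = 2*21 + 4 = 46.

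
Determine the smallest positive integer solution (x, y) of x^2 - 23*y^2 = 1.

First expand sqrt(23) as a continued fraction. With x_i = (sqrt(23) + m_i)/d_i and (m_0, d_0) = (0, 1): a_0 = floor(sqrt(23)) = 4, since 4^2 = 16 <= 23 < 25 = 5^2.
Iterate m_{i+1} = d_i*a_i - m_i, d_{i+1} = (23 - m_{i+1}^2)/d_i, a_{i+1} = floor((a_0 + m_{i+1})/d_{i+1}):
  m_1 = 1*4 - 0 = 4, d_1 = (23 - 4^2)/1 = 7/1 = 7, a_1 = floor((4 + 4)/7) = 1.
  m_2 = 7*1 - 4 = 3, d_2 = (23 - 3^2)/7 = 14/7 = 2, a_2 = floor((4 + 3)/2) = 3.
  m_3 = 2*3 - 3 = 3, d_3 = (23 - 3^2)/2 = 14/2 = 7, a_3 = floor((4 + 3)/7) = 1.
  m_4 = 7*1 - 3 = 4, d_4 = (23 - 4^2)/7 = 7/7 = 1, a_4 = floor((4 + 4)/1) = 8.
  m_5 = 1*8 - 4 = 4, d_5 = (23 - 4^2)/1 = 7/1 = 7: (m_5, d_5) = (m_1, d_1) = (4, 7), so from here the quotients repeat a_1, ..., a_4; the period length is 4.
So sqrt(23) = [4; (1, 3, 1, 8)] with period length k = 4.
k is even, so the fundamental solution of x^2 - 23y^2 = 1 is (p_{k-1}, q_{k-1}) = (p_3, q_3); compute convergents through index 3.
Convergents (p_i = a_i*p_{i-1} + p_{i-2}, q_i = a_i*q_{i-1} + q_{i-2} with p_{-2}=0, p_{-1}=1, q_{-2}=1, q_{-1}=0):
  i=0: a_0=4, p_0 = 4*1 + 0 = 4, q_0 = 4*0 + 1 = 1.
  i=1: a_1=1, p_1 = 1*4 + 1 = 5, q_1 = 1*1 + 0 = 1.
  i=2: a_2=3, p_2 = 3*5 + 4 = 19, q_2 = 3*1 + 1 = 4.
  i=3: a_3=1, p_3 = 1*19 + 5 = 24, q_3 = 1*4 + 1 = 5.
Check: 24^2 - 23*5^2 = 576 - 575 = 1, so (x, y) = (24, 5) solves the equation, and by the theorem it is the least positive solution.

(x, y) = (24, 5)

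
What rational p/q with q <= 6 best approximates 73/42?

7/4

Expand x = 73/42 as a continued fraction with the Euclidean algorithm:
  73 = 1*42 + 31, so a_0 = 1.
  42 = 1*31 + 11, so a_1 = 1.
  31 = 2*11 + 9, so a_2 = 2.
  11 = 1*9 + 2, so a_3 = 1.
  9 = 4*2 + 1, so a_4 = 4.
  2 = 2*1 + 0, so a_5 = 2.
so x = [1; 1, 2, 1, 4, 2].
Convergents (p_i = a_i*p_{i-1} + p_{i-2}, q_i = a_i*q_{i-1} + q_{i-2} with p_{-2}=0, p_{-1}=1, q_{-2}=1, q_{-1}=0), until the denominator exceeds 6:
  i=0: a_0=1, p_0 = 1*1 + 0 = 1, q_0 = 1*0 + 1 = 1.
  i=1: a_1=1, p_1 = 1*1 + 1 = 2, q_1 = 1*1 + 0 = 1.
  i=2: a_2=2, p_2 = 2*2 + 1 = 5, q_2 = 2*1 + 1 = 3.
  i=3: a_3=1, p_3 = 1*5 + 2 = 7, q_3 = 1*3 + 1 = 4.
  i=4: a_4=4, p_4 = 4*7 + 5 = 33, q_4 = 4*4 + 3 = 19.
q_4 = 19 > 6, so the last convergent with denominator <= 6 is p_3/q_3 = 7/4.
The closest fraction with denominator <= 6 is either p_3/q_3 or the intermediate fraction (k*p_3 + p_2)/(k*q_3 + q_2) with the largest k >= 1 whose denominator stays <= 6; these approach x as k grows, and every other convergent or intermediate fraction in range is farther away.
Largest k: floor((6 - q_2)/q_3) = floor((6 - 3)/4) = 0.
Since k = 0, no intermediate fraction beyond p_3/q_3 has denominator <= 6, so the convergent 7/4 is the closest (its error is |73*4 - 7*42|/(42*4) = 2/168).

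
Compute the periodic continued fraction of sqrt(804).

[28; (2, 1, 4, 2, 18, 2, 4, 1, 2, 56)]

Write x_i = (sqrt(804) + m_i)/d_i with (m_0, d_0) = (0, 1). a_0 = floor(sqrt(804)) = 28, since 28^2 = 784 <= 804 < 841 = 29^2.
Iterate m_{i+1} = d_i*a_i - m_i, d_{i+1} = (804 - m_{i+1}^2)/d_i, a_{i+1} = floor((a_0 + m_{i+1})/d_{i+1}):
  m_1 = 1*28 - 0 = 28, d_1 = (804 - 28^2)/1 = 20/1 = 20, a_1 = floor((28 + 28)/20) = 2.
  m_2 = 20*2 - 28 = 12, d_2 = (804 - 12^2)/20 = 660/20 = 33, a_2 = floor((28 + 12)/33) = 1.
  m_3 = 33*1 - 12 = 21, d_3 = (804 - 21^2)/33 = 363/33 = 11, a_3 = floor((28 + 21)/11) = 4.
  m_4 = 11*4 - 21 = 23, d_4 = (804 - 23^2)/11 = 275/11 = 25, a_4 = floor((28 + 23)/25) = 2.
  m_5 = 25*2 - 23 = 27, d_5 = (804 - 27^2)/25 = 75/25 = 3, a_5 = floor((28 + 27)/3) = 18.
  m_6 = 3*18 - 27 = 27, d_6 = (804 - 27^2)/3 = 75/3 = 25, a_6 = floor((28 + 27)/25) = 2.
  m_7 = 25*2 - 27 = 23, d_7 = (804 - 23^2)/25 = 275/25 = 11, a_7 = floor((28 + 23)/11) = 4.
  m_8 = 11*4 - 23 = 21, d_8 = (804 - 21^2)/11 = 363/11 = 33, a_8 = floor((28 + 21)/33) = 1.
  m_9 = 33*1 - 21 = 12, d_9 = (804 - 12^2)/33 = 660/33 = 20, a_9 = floor((28 + 12)/20) = 2.
  m_10 = 20*2 - 12 = 28, d_10 = (804 - 28^2)/20 = 20/20 = 1, a_10 = floor((28 + 28)/1) = 56.
  m_11 = 1*56 - 28 = 28, d_11 = (804 - 28^2)/1 = 20/1 = 20: (m_11, d_11) = (m_1, d_1) = (28, 20), so from here the quotients repeat a_1, ..., a_10; the period length is 10.
Hence the expansion of sqrt(804) is a_0 = 28 followed by the repeating block 2, 1, 4, 2, 18, 2, 4, 1, 2, 56 (period 10).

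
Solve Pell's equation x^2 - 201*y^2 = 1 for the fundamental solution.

First expand sqrt(201) as a continued fraction. With x_i = (sqrt(201) + m_i)/d_i and (m_0, d_0) = (0, 1): a_0 = floor(sqrt(201)) = 14, since 14^2 = 196 <= 201 < 225 = 15^2.
Iterate m_{i+1} = d_i*a_i - m_i, d_{i+1} = (201 - m_{i+1}^2)/d_i, a_{i+1} = floor((a_0 + m_{i+1})/d_{i+1}):
  m_1 = 1*14 - 0 = 14, d_1 = (201 - 14^2)/1 = 5/1 = 5, a_1 = floor((14 + 14)/5) = 5.
  m_2 = 5*5 - 14 = 11, d_2 = (201 - 11^2)/5 = 80/5 = 16, a_2 = floor((14 + 11)/16) = 1.
  m_3 = 16*1 - 11 = 5, d_3 = (201 - 5^2)/16 = 176/16 = 11, a_3 = floor((14 + 5)/11) = 1.
  m_4 = 11*1 - 5 = 6, d_4 = (201 - 6^2)/11 = 165/11 = 15, a_4 = floor((14 + 6)/15) = 1.
  m_5 = 15*1 - 6 = 9, d_5 = (201 - 9^2)/15 = 120/15 = 8, a_5 = floor((14 + 9)/8) = 2.
  m_6 = 8*2 - 9 = 7, d_6 = (201 - 7^2)/8 = 152/8 = 19, a_6 = floor((14 + 7)/19) = 1.
  m_7 = 19*1 - 7 = 12, d_7 = (201 - 12^2)/19 = 57/19 = 3, a_7 = floor((14 + 12)/3) = 8.
  m_8 = 3*8 - 12 = 12, d_8 = (201 - 12^2)/3 = 57/3 = 19, a_8 = floor((14 + 12)/19) = 1.
  m_9 = 19*1 - 12 = 7, d_9 = (201 - 7^2)/19 = 152/19 = 8, a_9 = floor((14 + 7)/8) = 2.
  m_10 = 8*2 - 7 = 9, d_10 = (201 - 9^2)/8 = 120/8 = 15, a_10 = floor((14 + 9)/15) = 1.
  m_11 = 15*1 - 9 = 6, d_11 = (201 - 6^2)/15 = 165/15 = 11, a_11 = floor((14 + 6)/11) = 1.
  m_12 = 11*1 - 6 = 5, d_12 = (201 - 5^2)/11 = 176/11 = 16, a_12 = floor((14 + 5)/16) = 1.
  m_13 = 16*1 - 5 = 11, d_13 = (201 - 11^2)/16 = 80/16 = 5, a_13 = floor((14 + 11)/5) = 5.
  m_14 = 5*5 - 11 = 14, d_14 = (201 - 14^2)/5 = 5/5 = 1, a_14 = floor((14 + 14)/1) = 28.
  m_15 = 1*28 - 14 = 14, d_15 = (201 - 14^2)/1 = 5/1 = 5: (m_15, d_15) = (m_1, d_1) = (14, 5), so from here the quotients repeat a_1, ..., a_14; the period length is 14.
So sqrt(201) = [14; (5, 1, 1, 1, 2, 1, 8, 1, 2, 1, 1, 1, 5, 28)] with period length k = 14.
k is even, so the fundamental solution of x^2 - 201y^2 = 1 is (p_{k-1}, q_{k-1}) = (p_13, q_13); compute convergents through index 13.
Convergents (p_i = a_i*p_{i-1} + p_{i-2}, q_i = a_i*q_{i-1} + q_{i-2} with p_{-2}=0, p_{-1}=1, q_{-2}=1, q_{-1}=0):
  i=0: a_0=14, p_0 = 14*1 + 0 = 14, q_0 = 14*0 + 1 = 1.
  i=1: a_1=5, p_1 = 5*14 + 1 = 71, q_1 = 5*1 + 0 = 5.
  i=2: a_2=1, p_2 = 1*71 + 14 = 85, q_2 = 1*5 + 1 = 6.
  i=3: a_3=1, p_3 = 1*85 + 71 = 156, q_3 = 1*6 + 5 = 11.
  i=4: a_4=1, p_4 = 1*156 + 85 = 241, q_4 = 1*11 + 6 = 17.
  i=5: a_5=2, p_5 = 2*241 + 156 = 638, q_5 = 2*17 + 11 = 45.
  i=6: a_6=1, p_6 = 1*638 + 241 = 879, q_6 = 1*45 + 17 = 62.
  i=7: a_7=8, p_7 = 8*879 + 638 = 7670, q_7 = 8*62 + 45 = 541.
  i=8: a_8=1, p_8 = 1*7670 + 879 = 8549, q_8 = 1*541 + 62 = 603.
  i=9: a_9=2, p_9 = 2*8549 + 7670 = 24768, q_9 = 2*603 + 541 = 1747.
  i=10: a_10=1, p_10 = 1*24768 + 8549 = 33317, q_10 = 1*1747 + 603 = 2350.
  i=11: a_11=1, p_11 = 1*33317 + 24768 = 58085, q_11 = 1*2350 + 1747 = 4097.
  i=12: a_12=1, p_12 = 1*58085 + 33317 = 91402, q_12 = 1*4097 + 2350 = 6447.
  i=13: a_13=5, p_13 = 5*91402 + 58085 = 515095, q_13 = 5*6447 + 4097 = 36332.
Check: 515095^2 - 201*36332^2 = 265322859025 - 265322859024 = 1, so (x, y) = (515095, 36332) solves the equation, and by the theorem it is the least positive solution.

(x, y) = (515095, 36332)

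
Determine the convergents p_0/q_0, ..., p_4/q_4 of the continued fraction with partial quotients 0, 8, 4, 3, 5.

Using the convergent recurrence p_i = a_i*p_{i-1} + p_{i-2}, q_i = a_i*q_{i-1} + q_{i-2} with p_{-2}=0, p_{-1}=1, q_{-2}=1, q_{-1}=0:
  i=0: a_0=0, p_0 = 0*1 + 0 = 0, q_0 = 0*0 + 1 = 1.
  i=1: a_1=8, p_1 = 8*0 + 1 = 1, q_1 = 8*1 + 0 = 8.
  i=2: a_2=4, p_2 = 4*1 + 0 = 4, q_2 = 4*8 + 1 = 33.
  i=3: a_3=3, p_3 = 3*4 + 1 = 13, q_3 = 3*33 + 8 = 107.
  i=4: a_4=5, p_4 = 5*13 + 4 = 69, q_4 = 5*107 + 33 = 568.

0/1, 1/8, 4/33, 13/107, 69/568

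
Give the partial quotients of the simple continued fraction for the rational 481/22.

[21; 1, 6, 3]

Run the Euclidean algorithm on 481 and 22; the successive quotients are the partial quotients a_0, a_1, ... (each step inverts the fractional part left over by the previous one):
  481 = 21*22 + 19, so a_0 = 21.
  22 = 1*19 + 3, so a_1 = 1.
  19 = 6*3 + 1, so a_2 = 6.
  3 = 3*1 + 0, so a_3 = 3.
The remainder reaches 0 after 4 divisions, so the expansion has 4 partial quotients, read off in order.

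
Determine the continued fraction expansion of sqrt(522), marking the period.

[22; (1, 5, 1, 1, 4, 1, 1, 5, 1, 44)]

Write x_i = (sqrt(522) + m_i)/d_i with (m_0, d_0) = (0, 1). a_0 = floor(sqrt(522)) = 22, since 22^2 = 484 <= 522 < 529 = 23^2.
Iterate m_{i+1} = d_i*a_i - m_i, d_{i+1} = (522 - m_{i+1}^2)/d_i, a_{i+1} = floor((a_0 + m_{i+1})/d_{i+1}):
  m_1 = 1*22 - 0 = 22, d_1 = (522 - 22^2)/1 = 38/1 = 38, a_1 = floor((22 + 22)/38) = 1.
  m_2 = 38*1 - 22 = 16, d_2 = (522 - 16^2)/38 = 266/38 = 7, a_2 = floor((22 + 16)/7) = 5.
  m_3 = 7*5 - 16 = 19, d_3 = (522 - 19^2)/7 = 161/7 = 23, a_3 = floor((22 + 19)/23) = 1.
  m_4 = 23*1 - 19 = 4, d_4 = (522 - 4^2)/23 = 506/23 = 22, a_4 = floor((22 + 4)/22) = 1.
  m_5 = 22*1 - 4 = 18, d_5 = (522 - 18^2)/22 = 198/22 = 9, a_5 = floor((22 + 18)/9) = 4.
  m_6 = 9*4 - 18 = 18, d_6 = (522 - 18^2)/9 = 198/9 = 22, a_6 = floor((22 + 18)/22) = 1.
  m_7 = 22*1 - 18 = 4, d_7 = (522 - 4^2)/22 = 506/22 = 23, a_7 = floor((22 + 4)/23) = 1.
  m_8 = 23*1 - 4 = 19, d_8 = (522 - 19^2)/23 = 161/23 = 7, a_8 = floor((22 + 19)/7) = 5.
  m_9 = 7*5 - 19 = 16, d_9 = (522 - 16^2)/7 = 266/7 = 38, a_9 = floor((22 + 16)/38) = 1.
  m_10 = 38*1 - 16 = 22, d_10 = (522 - 22^2)/38 = 38/38 = 1, a_10 = floor((22 + 22)/1) = 44.
  m_11 = 1*44 - 22 = 22, d_11 = (522 - 22^2)/1 = 38/1 = 38: (m_11, d_11) = (m_1, d_1) = (22, 38), so from here the quotients repeat a_1, ..., a_10; the period length is 10.
Hence the expansion of sqrt(522) is a_0 = 22 followed by the repeating block 1, 5, 1, 1, 4, 1, 1, 5, 1, 44 (period 10).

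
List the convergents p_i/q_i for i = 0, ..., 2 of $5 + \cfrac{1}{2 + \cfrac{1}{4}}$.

Using the convergent recurrence p_i = a_i*p_{i-1} + p_{i-2}, q_i = a_i*q_{i-1} + q_{i-2} with p_{-2}=0, p_{-1}=1, q_{-2}=1, q_{-1}=0:
  i=0: a_0=5, p_0 = 5*1 + 0 = 5, q_0 = 5*0 + 1 = 1.
  i=1: a_1=2, p_1 = 2*5 + 1 = 11, q_1 = 2*1 + 0 = 2.
  i=2: a_2=4, p_2 = 4*11 + 5 = 49, q_2 = 4*2 + 1 = 9.

5/1, 11/2, 49/9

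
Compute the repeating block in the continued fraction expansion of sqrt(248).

Write x_i = (sqrt(248) + m_i)/d_i with (m_0, d_0) = (0, 1). a_0 = floor(sqrt(248)) = 15, since 15^2 = 225 <= 248 < 256 = 16^2.
Iterate m_{i+1} = d_i*a_i - m_i, d_{i+1} = (248 - m_{i+1}^2)/d_i, a_{i+1} = floor((a_0 + m_{i+1})/d_{i+1}):
  m_1 = 1*15 - 0 = 15, d_1 = (248 - 15^2)/1 = 23/1 = 23, a_1 = floor((15 + 15)/23) = 1.
  m_2 = 23*1 - 15 = 8, d_2 = (248 - 8^2)/23 = 184/23 = 8, a_2 = floor((15 + 8)/8) = 2.
  m_3 = 8*2 - 8 = 8, d_3 = (248 - 8^2)/8 = 184/8 = 23, a_3 = floor((15 + 8)/23) = 1.
  m_4 = 23*1 - 8 = 15, d_4 = (248 - 15^2)/23 = 23/23 = 1, a_4 = floor((15 + 15)/1) = 30.
  m_5 = 1*30 - 15 = 15, d_5 = (248 - 15^2)/1 = 23/1 = 23: (m_5, d_5) = (m_1, d_1) = (15, 23), so from here the quotients repeat a_1, ..., a_4; the period length is 4.
Hence the expansion of sqrt(248) is a_0 = 15 followed by the repeating block 1, 2, 1, 30 (period 4).

[15; (1, 2, 1, 30)]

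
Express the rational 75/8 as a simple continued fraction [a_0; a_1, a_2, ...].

[9; 2, 1, 2]

Run the Euclidean algorithm on 75 and 8; the successive quotients are the partial quotients a_0, a_1, ... (each step inverts the fractional part left over by the previous one):
  75 = 9*8 + 3, so a_0 = 9.
  8 = 2*3 + 2, so a_1 = 2.
  3 = 1*2 + 1, so a_2 = 1.
  2 = 2*1 + 0, so a_3 = 2.
The remainder reaches 0 after 4 divisions, so the expansion has 4 partial quotients, read off in order.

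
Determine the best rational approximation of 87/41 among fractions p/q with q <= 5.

Expand x = 87/41 as a continued fraction with the Euclidean algorithm:
  87 = 2*41 + 5, so a_0 = 2.
  41 = 8*5 + 1, so a_1 = 8.
  5 = 5*1 + 0, so a_2 = 5.
so x = [2; 8, 5].
Convergents (p_i = a_i*p_{i-1} + p_{i-2}, q_i = a_i*q_{i-1} + q_{i-2} with p_{-2}=0, p_{-1}=1, q_{-2}=1, q_{-1}=0), until the denominator exceeds 5:
  i=0: a_0=2, p_0 = 2*1 + 0 = 2, q_0 = 2*0 + 1 = 1.
  i=1: a_1=8, p_1 = 8*2 + 1 = 17, q_1 = 8*1 + 0 = 8.
q_1 = 8 > 5, so the last convergent with denominator <= 5 is p_0/q_0 = 2/1.
The closest fraction with denominator <= 5 is either p_0/q_0 or the intermediate fraction (k*p_0 + p_{-1})/(k*q_0 + q_{-1}) with the largest k >= 1 whose denominator stays <= 5; these approach x as k grows, and every other convergent or intermediate fraction in range is farther away.
Largest k: floor((5 - q_{-1})/q_0) = floor((5 - 0)/1) = 5 (using the seeds p_{-1} = 1, q_{-1} = 0).
That gives (5*2 + 1)/(5*1 + 0) = 11/5.
Compare the errors: |x - 2/1| = |87*1 - 2*41|/(41*1) = 5/41, and |x - 11/5| = |87*5 - 11*41|/(41*5) = 16/205.
Cross-multiplying, 16*41 = 656 < 1025 = 5*205, so 16/205 is smaller: the intermediate fraction 11/5 is closer to x than 2/1.

11/5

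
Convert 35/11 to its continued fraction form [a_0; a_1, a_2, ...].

[3; 5, 2]

Run the Euclidean algorithm on 35 and 11; the successive quotients are the partial quotients a_0, a_1, ... (each step inverts the fractional part left over by the previous one):
  35 = 3*11 + 2, so a_0 = 3.
  11 = 5*2 + 1, so a_1 = 5.
  2 = 2*1 + 0, so a_2 = 2.
The remainder reaches 0 after 3 divisions, so the expansion has 3 partial quotients, read off in order.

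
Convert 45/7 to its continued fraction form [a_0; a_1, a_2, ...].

Run the Euclidean algorithm on 45 and 7; the successive quotients are the partial quotients a_0, a_1, ... (each step inverts the fractional part left over by the previous one):
  45 = 6*7 + 3, so a_0 = 6.
  7 = 2*3 + 1, so a_1 = 2.
  3 = 3*1 + 0, so a_2 = 3.
The remainder reaches 0 after 3 divisions, so the expansion has 3 partial quotients, read off in order.

[6; 2, 3]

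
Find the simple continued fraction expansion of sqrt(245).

[15; (1, 1, 1, 7, 6, 7, 1, 1, 1, 30)]

Write x_i = (sqrt(245) + m_i)/d_i with (m_0, d_0) = (0, 1). a_0 = floor(sqrt(245)) = 15, since 15^2 = 225 <= 245 < 256 = 16^2.
Iterate m_{i+1} = d_i*a_i - m_i, d_{i+1} = (245 - m_{i+1}^2)/d_i, a_{i+1} = floor((a_0 + m_{i+1})/d_{i+1}):
  m_1 = 1*15 - 0 = 15, d_1 = (245 - 15^2)/1 = 20/1 = 20, a_1 = floor((15 + 15)/20) = 1.
  m_2 = 20*1 - 15 = 5, d_2 = (245 - 5^2)/20 = 220/20 = 11, a_2 = floor((15 + 5)/11) = 1.
  m_3 = 11*1 - 5 = 6, d_3 = (245 - 6^2)/11 = 209/11 = 19, a_3 = floor((15 + 6)/19) = 1.
  m_4 = 19*1 - 6 = 13, d_4 = (245 - 13^2)/19 = 76/19 = 4, a_4 = floor((15 + 13)/4) = 7.
  m_5 = 4*7 - 13 = 15, d_5 = (245 - 15^2)/4 = 20/4 = 5, a_5 = floor((15 + 15)/5) = 6.
  m_6 = 5*6 - 15 = 15, d_6 = (245 - 15^2)/5 = 20/5 = 4, a_6 = floor((15 + 15)/4) = 7.
  m_7 = 4*7 - 15 = 13, d_7 = (245 - 13^2)/4 = 76/4 = 19, a_7 = floor((15 + 13)/19) = 1.
  m_8 = 19*1 - 13 = 6, d_8 = (245 - 6^2)/19 = 209/19 = 11, a_8 = floor((15 + 6)/11) = 1.
  m_9 = 11*1 - 6 = 5, d_9 = (245 - 5^2)/11 = 220/11 = 20, a_9 = floor((15 + 5)/20) = 1.
  m_10 = 20*1 - 5 = 15, d_10 = (245 - 15^2)/20 = 20/20 = 1, a_10 = floor((15 + 15)/1) = 30.
  m_11 = 1*30 - 15 = 15, d_11 = (245 - 15^2)/1 = 20/1 = 20: (m_11, d_11) = (m_1, d_1) = (15, 20), so from here the quotients repeat a_1, ..., a_10; the period length is 10.
Hence the expansion of sqrt(245) is a_0 = 15 followed by the repeating block 1, 1, 1, 7, 6, 7, 1, 1, 1, 30 (period 10).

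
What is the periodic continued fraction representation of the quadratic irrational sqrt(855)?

[29; (4, 6, 4, 58)]

Write x_i = (sqrt(855) + m_i)/d_i with (m_0, d_0) = (0, 1). a_0 = floor(sqrt(855)) = 29, since 29^2 = 841 <= 855 < 900 = 30^2.
Iterate m_{i+1} = d_i*a_i - m_i, d_{i+1} = (855 - m_{i+1}^2)/d_i, a_{i+1} = floor((a_0 + m_{i+1})/d_{i+1}):
  m_1 = 1*29 - 0 = 29, d_1 = (855 - 29^2)/1 = 14/1 = 14, a_1 = floor((29 + 29)/14) = 4.
  m_2 = 14*4 - 29 = 27, d_2 = (855 - 27^2)/14 = 126/14 = 9, a_2 = floor((29 + 27)/9) = 6.
  m_3 = 9*6 - 27 = 27, d_3 = (855 - 27^2)/9 = 126/9 = 14, a_3 = floor((29 + 27)/14) = 4.
  m_4 = 14*4 - 27 = 29, d_4 = (855 - 29^2)/14 = 14/14 = 1, a_4 = floor((29 + 29)/1) = 58.
  m_5 = 1*58 - 29 = 29, d_5 = (855 - 29^2)/1 = 14/1 = 14: (m_5, d_5) = (m_1, d_1) = (29, 14), so from here the quotients repeat a_1, ..., a_4; the period length is 4.
Hence the expansion of sqrt(855) is a_0 = 29 followed by the repeating block 4, 6, 4, 58 (period 4).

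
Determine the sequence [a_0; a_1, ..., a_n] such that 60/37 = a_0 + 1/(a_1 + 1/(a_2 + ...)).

[1; 1, 1, 1, 1, 1, 4]

Run the Euclidean algorithm on 60 and 37; the successive quotients are the partial quotients a_0, a_1, ... (each step inverts the fractional part left over by the previous one):
  60 = 1*37 + 23, so a_0 = 1.
  37 = 1*23 + 14, so a_1 = 1.
  23 = 1*14 + 9, so a_2 = 1.
  14 = 1*9 + 5, so a_3 = 1.
  9 = 1*5 + 4, so a_4 = 1.
  5 = 1*4 + 1, so a_5 = 1.
  4 = 4*1 + 0, so a_6 = 4.
The remainder reaches 0 after 7 divisions, so the expansion has 7 partial quotients, read off in order.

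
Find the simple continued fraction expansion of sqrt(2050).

[45; (3, 1, 1, 1, 1, 3, 90)]

Write x_i = (sqrt(2050) + m_i)/d_i with (m_0, d_0) = (0, 1). a_0 = floor(sqrt(2050)) = 45, since 45^2 = 2025 <= 2050 < 2116 = 46^2.
Iterate m_{i+1} = d_i*a_i - m_i, d_{i+1} = (2050 - m_{i+1}^2)/d_i, a_{i+1} = floor((a_0 + m_{i+1})/d_{i+1}):
  m_1 = 1*45 - 0 = 45, d_1 = (2050 - 45^2)/1 = 25/1 = 25, a_1 = floor((45 + 45)/25) = 3.
  m_2 = 25*3 - 45 = 30, d_2 = (2050 - 30^2)/25 = 1150/25 = 46, a_2 = floor((45 + 30)/46) = 1.
  m_3 = 46*1 - 30 = 16, d_3 = (2050 - 16^2)/46 = 1794/46 = 39, a_3 = floor((45 + 16)/39) = 1.
  m_4 = 39*1 - 16 = 23, d_4 = (2050 - 23^2)/39 = 1521/39 = 39, a_4 = floor((45 + 23)/39) = 1.
  m_5 = 39*1 - 23 = 16, d_5 = (2050 - 16^2)/39 = 1794/39 = 46, a_5 = floor((45 + 16)/46) = 1.
  m_6 = 46*1 - 16 = 30, d_6 = (2050 - 30^2)/46 = 1150/46 = 25, a_6 = floor((45 + 30)/25) = 3.
  m_7 = 25*3 - 30 = 45, d_7 = (2050 - 45^2)/25 = 25/25 = 1, a_7 = floor((45 + 45)/1) = 90.
  m_8 = 1*90 - 45 = 45, d_8 = (2050 - 45^2)/1 = 25/1 = 25: (m_8, d_8) = (m_1, d_1) = (45, 25), so from here the quotients repeat a_1, ..., a_7; the period length is 7.
Hence the expansion of sqrt(2050) is a_0 = 45 followed by the repeating block 3, 1, 1, 1, 1, 3, 90 (period 7).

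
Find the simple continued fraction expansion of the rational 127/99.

[1; 3, 1, 1, 6, 2]

Run the Euclidean algorithm on 127 and 99; the successive quotients are the partial quotients a_0, a_1, ... (each step inverts the fractional part left over by the previous one):
  127 = 1*99 + 28, so a_0 = 1.
  99 = 3*28 + 15, so a_1 = 3.
  28 = 1*15 + 13, so a_2 = 1.
  15 = 1*13 + 2, so a_3 = 1.
  13 = 6*2 + 1, so a_4 = 6.
  2 = 2*1 + 0, so a_5 = 2.
The remainder reaches 0 after 6 divisions, so the expansion has 6 partial quotients, read off in order.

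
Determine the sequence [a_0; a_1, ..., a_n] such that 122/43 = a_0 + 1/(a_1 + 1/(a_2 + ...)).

Run the Euclidean algorithm on 122 and 43; the successive quotients are the partial quotients a_0, a_1, ... (each step inverts the fractional part left over by the previous one):
  122 = 2*43 + 36, so a_0 = 2.
  43 = 1*36 + 7, so a_1 = 1.
  36 = 5*7 + 1, so a_2 = 5.
  7 = 7*1 + 0, so a_3 = 7.
The remainder reaches 0 after 4 divisions, so the expansion has 4 partial quotients, read off in order.

[2; 1, 5, 7]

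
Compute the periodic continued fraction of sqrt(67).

[8; (5, 2, 1, 1, 7, 1, 1, 2, 5, 16)]

Write x_i = (sqrt(67) + m_i)/d_i with (m_0, d_0) = (0, 1). a_0 = floor(sqrt(67)) = 8, since 8^2 = 64 <= 67 < 81 = 9^2.
Iterate m_{i+1} = d_i*a_i - m_i, d_{i+1} = (67 - m_{i+1}^2)/d_i, a_{i+1} = floor((a_0 + m_{i+1})/d_{i+1}):
  m_1 = 1*8 - 0 = 8, d_1 = (67 - 8^2)/1 = 3/1 = 3, a_1 = floor((8 + 8)/3) = 5.
  m_2 = 3*5 - 8 = 7, d_2 = (67 - 7^2)/3 = 18/3 = 6, a_2 = floor((8 + 7)/6) = 2.
  m_3 = 6*2 - 7 = 5, d_3 = (67 - 5^2)/6 = 42/6 = 7, a_3 = floor((8 + 5)/7) = 1.
  m_4 = 7*1 - 5 = 2, d_4 = (67 - 2^2)/7 = 63/7 = 9, a_4 = floor((8 + 2)/9) = 1.
  m_5 = 9*1 - 2 = 7, d_5 = (67 - 7^2)/9 = 18/9 = 2, a_5 = floor((8 + 7)/2) = 7.
  m_6 = 2*7 - 7 = 7, d_6 = (67 - 7^2)/2 = 18/2 = 9, a_6 = floor((8 + 7)/9) = 1.
  m_7 = 9*1 - 7 = 2, d_7 = (67 - 2^2)/9 = 63/9 = 7, a_7 = floor((8 + 2)/7) = 1.
  m_8 = 7*1 - 2 = 5, d_8 = (67 - 5^2)/7 = 42/7 = 6, a_8 = floor((8 + 5)/6) = 2.
  m_9 = 6*2 - 5 = 7, d_9 = (67 - 7^2)/6 = 18/6 = 3, a_9 = floor((8 + 7)/3) = 5.
  m_10 = 3*5 - 7 = 8, d_10 = (67 - 8^2)/3 = 3/3 = 1, a_10 = floor((8 + 8)/1) = 16.
  m_11 = 1*16 - 8 = 8, d_11 = (67 - 8^2)/1 = 3/1 = 3: (m_11, d_11) = (m_1, d_1) = (8, 3), so from here the quotients repeat a_1, ..., a_10; the period length is 10.
Hence the expansion of sqrt(67) is a_0 = 8 followed by the repeating block 5, 2, 1, 1, 7, 1, 1, 2, 5, 16 (period 10).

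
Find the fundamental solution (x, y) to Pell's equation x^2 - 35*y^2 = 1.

(x, y) = (6, 1)

First expand sqrt(35) as a continued fraction. With x_i = (sqrt(35) + m_i)/d_i and (m_0, d_0) = (0, 1): a_0 = floor(sqrt(35)) = 5, since 5^2 = 25 <= 35 < 36 = 6^2.
Iterate m_{i+1} = d_i*a_i - m_i, d_{i+1} = (35 - m_{i+1}^2)/d_i, a_{i+1} = floor((a_0 + m_{i+1})/d_{i+1}):
  m_1 = 1*5 - 0 = 5, d_1 = (35 - 5^2)/1 = 10/1 = 10, a_1 = floor((5 + 5)/10) = 1.
  m_2 = 10*1 - 5 = 5, d_2 = (35 - 5^2)/10 = 10/10 = 1, a_2 = floor((5 + 5)/1) = 10.
  m_3 = 1*10 - 5 = 5, d_3 = (35 - 5^2)/1 = 10/1 = 10: (m_3, d_3) = (m_1, d_1) = (5, 10), so from here the quotients repeat a_1, a_2; the period length is 2.
So sqrt(35) = [5; (1, 10)] with period length k = 2.
k is even, so the fundamental solution of x^2 - 35y^2 = 1 is (p_{k-1}, q_{k-1}) = (p_1, q_1); compute convergents through index 1.
Convergents (p_i = a_i*p_{i-1} + p_{i-2}, q_i = a_i*q_{i-1} + q_{i-2} with p_{-2}=0, p_{-1}=1, q_{-2}=1, q_{-1}=0):
  i=0: a_0=5, p_0 = 5*1 + 0 = 5, q_0 = 5*0 + 1 = 1.
  i=1: a_1=1, p_1 = 1*5 + 1 = 6, q_1 = 1*1 + 0 = 1.
Check: 6^2 - 35*1^2 = 36 - 35 = 1, so (x, y) = (6, 1) solves the equation, and by the theorem it is the least positive solution.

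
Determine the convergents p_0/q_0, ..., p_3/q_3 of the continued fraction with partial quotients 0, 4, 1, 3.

Using the convergent recurrence p_i = a_i*p_{i-1} + p_{i-2}, q_i = a_i*q_{i-1} + q_{i-2} with p_{-2}=0, p_{-1}=1, q_{-2}=1, q_{-1}=0:
  i=0: a_0=0, p_0 = 0*1 + 0 = 0, q_0 = 0*0 + 1 = 1.
  i=1: a_1=4, p_1 = 4*0 + 1 = 1, q_1 = 4*1 + 0 = 4.
  i=2: a_2=1, p_2 = 1*1 + 0 = 1, q_2 = 1*4 + 1 = 5.
  i=3: a_3=3, p_3 = 3*1 + 1 = 4, q_3 = 3*5 + 4 = 19.

0/1, 1/4, 1/5, 4/19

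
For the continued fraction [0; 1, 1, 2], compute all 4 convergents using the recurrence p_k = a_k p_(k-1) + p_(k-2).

0/1, 1/1, 1/2, 3/5

Using the convergent recurrence p_i = a_i*p_{i-1} + p_{i-2}, q_i = a_i*q_{i-1} + q_{i-2} with p_{-2}=0, p_{-1}=1, q_{-2}=1, q_{-1}=0:
  i=0: a_0=0, p_0 = 0*1 + 0 = 0, q_0 = 0*0 + 1 = 1.
  i=1: a_1=1, p_1 = 1*0 + 1 = 1, q_1 = 1*1 + 0 = 1.
  i=2: a_2=1, p_2 = 1*1 + 0 = 1, q_2 = 1*1 + 1 = 2.
  i=3: a_3=2, p_3 = 2*1 + 1 = 3, q_3 = 2*2 + 1 = 5.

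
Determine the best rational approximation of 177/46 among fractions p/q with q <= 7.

Expand x = 177/46 as a continued fraction with the Euclidean algorithm:
  177 = 3*46 + 39, so a_0 = 3.
  46 = 1*39 + 7, so a_1 = 1.
  39 = 5*7 + 4, so a_2 = 5.
  7 = 1*4 + 3, so a_3 = 1.
  4 = 1*3 + 1, so a_4 = 1.
  3 = 3*1 + 0, so a_5 = 3.
so x = [3; 1, 5, 1, 1, 3].
Convergents (p_i = a_i*p_{i-1} + p_{i-2}, q_i = a_i*q_{i-1} + q_{i-2} with p_{-2}=0, p_{-1}=1, q_{-2}=1, q_{-1}=0), until the denominator exceeds 7:
  i=0: a_0=3, p_0 = 3*1 + 0 = 3, q_0 = 3*0 + 1 = 1.
  i=1: a_1=1, p_1 = 1*3 + 1 = 4, q_1 = 1*1 + 0 = 1.
  i=2: a_2=5, p_2 = 5*4 + 3 = 23, q_2 = 5*1 + 1 = 6.
  i=3: a_3=1, p_3 = 1*23 + 4 = 27, q_3 = 1*6 + 1 = 7.
  i=4: a_4=1, p_4 = 1*27 + 23 = 50, q_4 = 1*7 + 6 = 13.
q_4 = 13 > 7, so the last convergent with denominator <= 7 is p_3/q_3 = 27/7.
The closest fraction with denominator <= 7 is either p_3/q_3 or the intermediate fraction (k*p_3 + p_2)/(k*q_3 + q_2) with the largest k >= 1 whose denominator stays <= 7; these approach x as k grows, and every other convergent or intermediate fraction in range is farther away.
Largest k: floor((7 - q_2)/q_3) = floor((7 - 6)/7) = 0.
Since k = 0, no intermediate fraction beyond p_3/q_3 has denominator <= 7, so the convergent 27/7 is the closest (its error is |177*7 - 27*46|/(46*7) = 3/322).

27/7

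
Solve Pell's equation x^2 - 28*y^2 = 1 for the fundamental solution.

(x, y) = (127, 24)

First expand sqrt(28) as a continued fraction. With x_i = (sqrt(28) + m_i)/d_i and (m_0, d_0) = (0, 1): a_0 = floor(sqrt(28)) = 5, since 5^2 = 25 <= 28 < 36 = 6^2.
Iterate m_{i+1} = d_i*a_i - m_i, d_{i+1} = (28 - m_{i+1}^2)/d_i, a_{i+1} = floor((a_0 + m_{i+1})/d_{i+1}):
  m_1 = 1*5 - 0 = 5, d_1 = (28 - 5^2)/1 = 3/1 = 3, a_1 = floor((5 + 5)/3) = 3.
  m_2 = 3*3 - 5 = 4, d_2 = (28 - 4^2)/3 = 12/3 = 4, a_2 = floor((5 + 4)/4) = 2.
  m_3 = 4*2 - 4 = 4, d_3 = (28 - 4^2)/4 = 12/4 = 3, a_3 = floor((5 + 4)/3) = 3.
  m_4 = 3*3 - 4 = 5, d_4 = (28 - 5^2)/3 = 3/3 = 1, a_4 = floor((5 + 5)/1) = 10.
  m_5 = 1*10 - 5 = 5, d_5 = (28 - 5^2)/1 = 3/1 = 3: (m_5, d_5) = (m_1, d_1) = (5, 3), so from here the quotients repeat a_1, ..., a_4; the period length is 4.
So sqrt(28) = [5; (3, 2, 3, 10)] with period length k = 4.
k is even, so the fundamental solution of x^2 - 28y^2 = 1 is (p_{k-1}, q_{k-1}) = (p_3, q_3); compute convergents through index 3.
Convergents (p_i = a_i*p_{i-1} + p_{i-2}, q_i = a_i*q_{i-1} + q_{i-2} with p_{-2}=0, p_{-1}=1, q_{-2}=1, q_{-1}=0):
  i=0: a_0=5, p_0 = 5*1 + 0 = 5, q_0 = 5*0 + 1 = 1.
  i=1: a_1=3, p_1 = 3*5 + 1 = 16, q_1 = 3*1 + 0 = 3.
  i=2: a_2=2, p_2 = 2*16 + 5 = 37, q_2 = 2*3 + 1 = 7.
  i=3: a_3=3, p_3 = 3*37 + 16 = 127, q_3 = 3*7 + 3 = 24.
Check: 127^2 - 28*24^2 = 16129 - 16128 = 1, so (x, y) = (127, 24) solves the equation, and by the theorem it is the least positive solution.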